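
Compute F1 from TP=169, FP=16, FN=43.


Precision = 169/185 = 0.9135
Recall = 169/212 = 0.7972
F1 = 2·P·R/(P+R) = 2·TP/(2·TP+FP+FN) = 338/(338+16+43) = 338/397 = 0.8514

0.8514


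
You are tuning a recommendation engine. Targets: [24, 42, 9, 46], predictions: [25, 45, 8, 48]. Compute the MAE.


Absolute errors: |24-25|=1, |42-45|=3, |9-8|=1, |46-48|=2
Sum = 7
MAE = 7/4 = 7/4

7/4


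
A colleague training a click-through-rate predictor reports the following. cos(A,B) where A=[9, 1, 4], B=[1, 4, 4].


A·B = 9·1 + 1·4 + 4·4 = 29
‖A‖ = √98 = 9.8995, ‖B‖ = √33 = 5.7446
cos = 29/(√98·√33) = 29/√3234 = 0.51

0.51


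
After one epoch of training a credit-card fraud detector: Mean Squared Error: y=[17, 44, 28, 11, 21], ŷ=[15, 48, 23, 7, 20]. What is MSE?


Squared errors: (17-15)²=4, (44-48)²=16, (28-23)²=25, (11-7)²=16, (21-20)²=1
Sum = 62
MSE = 62/5 = 62/5

62/5


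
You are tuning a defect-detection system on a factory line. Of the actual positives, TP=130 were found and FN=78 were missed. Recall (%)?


Recall = TP/(TP+FN)
= 130/(130+78)
= 130/208 = 62.5%

62.5%


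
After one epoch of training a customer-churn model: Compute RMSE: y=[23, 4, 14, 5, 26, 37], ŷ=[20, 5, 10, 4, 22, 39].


MSE = 47/6 = 7.8333
RMSE = √(47/6) = 2.7988

2.7988


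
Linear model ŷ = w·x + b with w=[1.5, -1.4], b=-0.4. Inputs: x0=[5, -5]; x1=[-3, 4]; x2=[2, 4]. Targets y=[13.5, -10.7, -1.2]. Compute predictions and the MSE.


ŷ0 = (1.5)·(5) + (-1.4)·(-5) - 0.4 = 14.1
ŷ1 = (1.5)·(-3) + (-1.4)·(4) - 0.4 = -10.5
ŷ2 = (1.5)·(2) + (-1.4)·(4) - 0.4 = -3.0
errors² = [0.36, 0.04, 3.24]
MSE = 3.6400/3 = 1.2133

1.2133


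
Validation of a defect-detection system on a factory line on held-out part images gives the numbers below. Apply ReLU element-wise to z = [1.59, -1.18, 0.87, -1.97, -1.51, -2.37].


ReLU(1.59) = max(0, 1.59) = 1.59
ReLU(-1.18) = max(0, -1.18) = 0.0
ReLU(0.87) = max(0, 0.87) = 0.87
ReLU(-1.97) = max(0, -1.97) = 0.0
ReLU(-1.51) = max(0, -1.51) = 0.0
ReLU(-2.37) = max(0, -2.37) = 0.0
result = [1.59, 0.0, 0.87, 0.0, 0.0, 0.0]

[1.59, 0.0, 0.87, 0.0, 0.0, 0.0]


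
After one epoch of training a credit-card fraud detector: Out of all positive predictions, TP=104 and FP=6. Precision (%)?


Precision = TP/(TP+FP)
= 104/(104+6)
= 104/110 = 94.55%

94.55%


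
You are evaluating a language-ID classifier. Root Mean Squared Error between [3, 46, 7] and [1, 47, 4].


MSE = 14/3 = 4.6667
RMSE = √(14/3) = 2.1602

2.1602


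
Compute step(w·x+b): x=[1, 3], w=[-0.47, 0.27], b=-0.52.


z = (1)·(-0.47) + (3)·(0.27) - 0.52
  = -0.18
step(z) = 0 (z<0)

0


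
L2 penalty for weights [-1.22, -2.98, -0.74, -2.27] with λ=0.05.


‖w‖₂² = (-1.22)² + (-2.98)² + (-0.74)² + (-2.27)²
     = 1.4884 + 8.8804 + 0.5476 + 5.1529
     = 16.0693
λ·‖w‖₂² = 0.05·16.0693 = 0.803465

0.803465


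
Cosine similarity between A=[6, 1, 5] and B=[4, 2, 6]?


A·B = 6·4 + 1·2 + 5·6 = 56
‖A‖ = √62 = 7.874, ‖B‖ = √56 = 7.4833
cos = 56/(√62·√56) = 56/√3472 = 0.9504

0.9504


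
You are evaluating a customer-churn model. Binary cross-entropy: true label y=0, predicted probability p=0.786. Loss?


BCE = -[y·ln(p) + (1-y)·ln(1-p)]
= -0 - 1·ln(1-0.786)
= -ln(0.214) = 1.5418

1.5418


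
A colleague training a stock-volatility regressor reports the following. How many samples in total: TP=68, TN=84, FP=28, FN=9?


Total = TP + TN + FP + FN
= 68 + 84 + 28 + 9
= 189
(Predicted positive: 96, predicted negative: 93)

189


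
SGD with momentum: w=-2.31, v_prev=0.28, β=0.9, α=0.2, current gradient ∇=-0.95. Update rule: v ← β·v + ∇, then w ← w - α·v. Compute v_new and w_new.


v_new = 0.9·0.28 - 0.95 = 0.252 - 0.95 = -0.698
w_new = -2.31 - 0.2·-0.698 = -2.31 + 0.1396 = -2.1704

v_new=-0.698, w_new=-2.1704


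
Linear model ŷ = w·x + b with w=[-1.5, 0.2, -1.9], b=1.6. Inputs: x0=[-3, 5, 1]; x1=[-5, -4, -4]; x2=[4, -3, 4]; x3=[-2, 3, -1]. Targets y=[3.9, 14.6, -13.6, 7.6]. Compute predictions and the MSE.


ŷ0 = (-1.5)·(-3) + (0.2)·(5) + (-1.9)·(1) + 1.6 = 5.2
ŷ1 = (-1.5)·(-5) + (0.2)·(-4) + (-1.9)·(-4) + 1.6 = 15.9
ŷ2 = (-1.5)·(4) + (0.2)·(-3) + (-1.9)·(4) + 1.6 = -12.6
ŷ3 = (-1.5)·(-2) + (0.2)·(3) + (-1.9)·(-1) + 1.6 = 7.1
errors² = [1.69, 1.69, 1.0, 0.25]
MSE = 4.6300/4 = 1.1575

1.1575


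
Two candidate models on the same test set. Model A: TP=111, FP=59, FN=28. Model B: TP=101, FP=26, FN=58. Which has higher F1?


Model A: P=111/170=0.6529, R=111/139=0.7986, F1=2PR/(P+R)=2TP/(2TP+FP+FN)=222/309=0.7184
Model B: P=101/127=0.7953, R=101/159=0.6352, F1=2PR/(P+R)=2TP/(2TP+FP+FN)=202/286=0.7063
0.7184 > 0.7063 → Model A

Model A


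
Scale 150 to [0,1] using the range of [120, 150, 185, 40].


min=40, max=185
(150-40)/(185-40) = 110/145 = 0.7586

0.7586


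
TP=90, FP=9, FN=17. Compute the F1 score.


Precision = 90/99 = 0.9091
Recall = 90/107 = 0.8411
F1 = 2·P·R/(P+R) = 2·TP/(2·TP+FP+FN) = 180/(180+9+17) = 180/206 = 0.8738

0.8738


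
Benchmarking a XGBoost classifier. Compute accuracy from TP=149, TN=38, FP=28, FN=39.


Accuracy = (TP+TN)/(TP+TN+FP+FN)
= (149+38)/(254)
= 187/254 = 73.62%

73.62%


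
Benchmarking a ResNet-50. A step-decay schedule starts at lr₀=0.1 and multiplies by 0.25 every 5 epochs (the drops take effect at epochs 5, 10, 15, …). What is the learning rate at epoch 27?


n_drops = ⌊27/5⌋ = 5
lr = 0.1·0.25^5 = 0.1·0.0009765625 = 0.00009765625

0.00009765625


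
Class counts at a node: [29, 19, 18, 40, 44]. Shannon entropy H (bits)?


Probabilities: [29/150, 19/150, 18/150, 40/150, 44/150] ≈ [0.1933, 0.1267, 0.12, 0.2667, 0.2933]
H = -((29/150)·log₂(29/150) + (19/150)·log₂(19/150) + (18/150)·log₂(18/150) + (40/150)·log₂(40/150) + (44/150)·log₂(44/150))
  = 2.2305 bits

2.2305 bits


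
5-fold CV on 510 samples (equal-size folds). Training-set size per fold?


Fold size = 510/5 = 102
Training per fold = 510 - 102 = 408

408


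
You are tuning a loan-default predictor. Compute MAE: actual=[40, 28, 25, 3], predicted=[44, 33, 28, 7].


Absolute errors: |40-44|=4, |28-33|=5, |25-28|=3, |3-7|=4
Sum = 16
MAE = 16/4 = 4

4


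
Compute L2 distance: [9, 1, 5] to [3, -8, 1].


d = √((9-3)² + (1+ 8)² + (5-1)²)
  = √(36 + 81 + 16)
  = √133 = 11.5326

11.5326


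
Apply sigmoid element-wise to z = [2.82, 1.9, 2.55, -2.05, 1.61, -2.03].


σ(2.82) = 1/(1+e^-2.82) = 0.9437
σ(1.9) = 1/(1+e^-1.9) = 0.8699
σ(2.55) = 1/(1+e^-2.55) = 0.9276
σ(-2.05) = 1/(1+e^2.05) = 0.1141
σ(1.61) = 1/(1+e^-1.61) = 0.8334
σ(-2.03) = 1/(1+e^2.03) = 0.1161
result = [0.9437, 0.8699, 0.9276, 0.1141, 0.8334, 0.1161]

[0.9437, 0.8699, 0.9276, 0.1141, 0.8334, 0.1161]


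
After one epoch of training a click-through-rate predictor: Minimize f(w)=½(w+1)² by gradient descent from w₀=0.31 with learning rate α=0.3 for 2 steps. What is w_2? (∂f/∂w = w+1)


step 1: grad = 0.31+1 = 1.31; w = 0.31 - 0.3·(1.31) = -0.083
step 2: grad = -0.083+1 = 0.917; w = -0.083 - 0.3·(0.917) = -0.3581

-0.3581


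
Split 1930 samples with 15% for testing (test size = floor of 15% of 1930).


Test = ⌊1930·15/100⌋ = 289
Train = 1930 - 289 = 1641

Train: 1641, Test: 289


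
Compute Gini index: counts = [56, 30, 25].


Probabilities: [56/111, 30/111, 25/111] ≈ [0.5045, 0.2703, 0.2252]
Σpᵢ² = (3136 + 900 + 625)/111² = 4661/12321
Gini = 1 - Σpᵢ² = 1 - 4661/12321 = 0.6217

0.6217


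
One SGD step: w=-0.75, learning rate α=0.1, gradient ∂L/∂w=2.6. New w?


w_new = w - α·∇
= -0.75 - 0.1·2.6
= -0.75 - 0.26
= -1.01

-1.01


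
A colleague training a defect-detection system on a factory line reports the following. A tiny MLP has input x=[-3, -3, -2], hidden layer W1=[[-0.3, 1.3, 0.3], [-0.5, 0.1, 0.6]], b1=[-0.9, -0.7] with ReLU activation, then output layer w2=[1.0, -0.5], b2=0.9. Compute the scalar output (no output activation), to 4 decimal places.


z1[0] = (-0.3)·(-3) + (1.3)·(-3) + (0.3)·(-2) - 0.9 = -4.5
z1[1] = (-0.5)·(-3) + (0.1)·(-3) + (0.6)·(-2) - 0.7 = -0.7
h = ReLU(z1) = [0.0, 0.0]
output = (1.0)·(0.0) + (-0.5)·(0.0) + 0.9 = 0.9

0.9


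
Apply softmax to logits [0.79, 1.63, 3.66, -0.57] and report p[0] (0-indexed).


Exponentials: e^0.79=2.2034, e^1.63=5.1039, e^3.66=38.8613, e^-0.57=0.5655
Sum = 46.7341
Softmax = [0.0471, 0.1092, 0.8315, 0.0121]
p[0] = 2.2034/46.7341 = 0.0471

0.0471


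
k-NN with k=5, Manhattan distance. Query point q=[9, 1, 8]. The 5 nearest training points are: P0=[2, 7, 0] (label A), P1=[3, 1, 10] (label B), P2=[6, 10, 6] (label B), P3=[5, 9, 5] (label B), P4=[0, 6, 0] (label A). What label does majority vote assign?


d(q,P0) = 21  (label A)
d(q,P1) = 8  (label B)
d(q,P2) = 14  (label B)
d(q,P3) = 15  (label B)
d(q,P4) = 22  (label A)
Votes: A=2, B=3
Majority → B

B


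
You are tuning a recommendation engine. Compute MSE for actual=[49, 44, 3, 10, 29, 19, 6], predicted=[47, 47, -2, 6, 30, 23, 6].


Squared errors: (49-47)²=4, (44-47)²=9, (3+ 2)²=25, (10-6)²=16, (29-30)²=1, (19-23)²=16, (6-6)²=0
Sum = 71
MSE = 71/7 = 71/7

71/7


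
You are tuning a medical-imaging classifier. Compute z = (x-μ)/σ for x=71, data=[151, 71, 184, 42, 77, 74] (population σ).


μ = 99.8333, σ = 50.1113
z = (71 - 99.8333)/50.1113 = -0.5754

-0.5754


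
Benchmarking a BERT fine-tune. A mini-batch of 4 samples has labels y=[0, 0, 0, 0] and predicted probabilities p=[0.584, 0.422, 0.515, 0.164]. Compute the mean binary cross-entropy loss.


L[0] = -ln(1-0.584) = -ln(0.416) = 0.8771
L[1] = -ln(1-0.422) = -ln(0.578) = 0.5482
L[2] = -ln(1-0.515) = -ln(0.485) = 0.7236
L[3] = -ln(1-0.164) = -ln(0.836) = 0.1791
mean = (0.8771 + 0.5482 + 0.7236 + 0.1791)/4 = 0.582

0.582


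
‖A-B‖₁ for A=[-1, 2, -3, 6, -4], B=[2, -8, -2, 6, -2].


d = |-1-2| + |2+ 8| + |-3+ 2| + |6-6| + |-4+ 2|
  = 3 + 10 + 1 + 0 + 2
  = 16

16


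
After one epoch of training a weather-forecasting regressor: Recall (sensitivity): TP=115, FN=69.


Recall = TP/(TP+FN)
= 115/(115+69)
= 115/184 = 62.5%

62.5%


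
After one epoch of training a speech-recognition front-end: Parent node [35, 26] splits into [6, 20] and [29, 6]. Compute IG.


Parent = [35, 26], H_parent = 0.9842
H_left = 0.7793 (n=26), H_right = 0.661 (n=35)
H_children = (26/61)·0.7793 + (35/61)·0.661 = 0.7114
IG = 0.9842 - 0.7114 = 0.2728

0.2728


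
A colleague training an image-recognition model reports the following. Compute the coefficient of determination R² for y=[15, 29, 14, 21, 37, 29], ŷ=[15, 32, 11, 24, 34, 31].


ȳ = 24.1667
SS_res = Σ(y-ŷ)² = 40
SS_tot = Σ(y-ȳ)² = 408.83
R² = 1 - SS_res/SS_tot = 1 - 0.0978 = 0.9022

0.9022


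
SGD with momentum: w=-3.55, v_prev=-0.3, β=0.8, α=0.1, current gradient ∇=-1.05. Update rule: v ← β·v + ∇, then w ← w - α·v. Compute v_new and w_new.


v_new = 0.8·-0.3 - 1.05 = -0.24 - 1.05 = -1.29
w_new = -3.55 - 0.1·-1.29 = -3.55 + 0.129 = -3.421

v_new=-1.29, w_new=-3.421


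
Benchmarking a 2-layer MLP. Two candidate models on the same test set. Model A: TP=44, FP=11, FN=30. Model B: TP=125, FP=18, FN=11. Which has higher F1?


Model A: P=44/55=0.8, R=44/74=0.5946, F1=2PR/(P+R)=2TP/(2TP+FP+FN)=88/129=0.6822
Model B: P=125/143=0.8741, R=125/136=0.9191, F1=2PR/(P+R)=2TP/(2TP+FP+FN)=250/279=0.8961
0.6822 < 0.8961 → Model B

Model B


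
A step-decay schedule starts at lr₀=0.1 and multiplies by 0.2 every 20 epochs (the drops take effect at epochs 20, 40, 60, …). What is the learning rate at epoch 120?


n_drops = ⌊120/20⌋ = 6
lr = 0.1·0.2^6 = 0.1·0.000064 = 0.0000064

0.0000064


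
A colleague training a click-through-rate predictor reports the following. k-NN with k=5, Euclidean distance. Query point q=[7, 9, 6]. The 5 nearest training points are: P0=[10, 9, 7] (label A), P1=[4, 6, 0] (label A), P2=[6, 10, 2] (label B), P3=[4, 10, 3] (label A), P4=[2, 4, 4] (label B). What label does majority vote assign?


d(q,P0) = 3.1623  (label A)
d(q,P1) = 7.3485  (label A)
d(q,P2) = 4.2426  (label B)
d(q,P3) = 4.3589  (label A)
d(q,P4) = 7.3485  (label B)
Votes: A=3, B=2
Majority → A

A


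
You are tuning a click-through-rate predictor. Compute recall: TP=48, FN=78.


Recall = TP/(TP+FN)
= 48/(48+78)
= 48/126 = 38.1%

38.1%


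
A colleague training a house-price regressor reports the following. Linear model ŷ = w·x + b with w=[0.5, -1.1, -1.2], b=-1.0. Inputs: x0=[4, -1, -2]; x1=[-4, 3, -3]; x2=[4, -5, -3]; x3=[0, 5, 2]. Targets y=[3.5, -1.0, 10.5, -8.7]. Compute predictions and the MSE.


ŷ0 = (0.5)·(4) + (-1.1)·(-1) + (-1.2)·(-2) - 1.0 = 4.5
ŷ1 = (0.5)·(-4) + (-1.1)·(3) + (-1.2)·(-3) - 1.0 = -2.7
ŷ2 = (0.5)·(4) + (-1.1)·(-5) + (-1.2)·(-3) - 1.0 = 10.1
ŷ3 = (0.5)·(0) + (-1.1)·(5) + (-1.2)·(2) - 1.0 = -8.9
errors² = [1.0, 2.89, 0.16, 0.04]
MSE = 4.0900/4 = 1.0225

1.0225


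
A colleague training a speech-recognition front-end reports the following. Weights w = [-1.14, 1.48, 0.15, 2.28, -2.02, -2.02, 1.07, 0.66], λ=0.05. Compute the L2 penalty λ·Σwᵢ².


‖w‖₂² = (-1.14)² + (1.48)² + (0.15)² + (2.28)² + (-2.02)² + (-2.02)² + (1.07)² + (0.66)²
     = 1.2996 + 2.1904 + 0.0225 + 5.1984 + 4.0804 + 4.0804 + 1.1449 + 0.4356
     = 18.4522
λ·‖w‖₂² = 0.05·18.4522 = 0.92261

0.92261


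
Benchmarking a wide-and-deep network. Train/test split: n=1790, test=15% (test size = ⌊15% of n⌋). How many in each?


Test = ⌊1790·15/100⌋ = 268
Train = 1790 - 268 = 1522

Train: 1522, Test: 268


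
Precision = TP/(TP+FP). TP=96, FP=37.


Precision = TP/(TP+FP)
= 96/(96+37)
= 96/133 = 72.18%

72.18%


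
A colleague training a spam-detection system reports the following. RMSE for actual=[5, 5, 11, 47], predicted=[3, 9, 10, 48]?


MSE = 22/4 = 5.5
RMSE = √(22/4) = 2.3452

2.3452


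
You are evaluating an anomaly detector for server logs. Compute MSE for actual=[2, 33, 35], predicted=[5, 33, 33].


Squared errors: (2-5)²=9, (33-33)²=0, (35-33)²=4
Sum = 13
MSE = 13/3 = 13/3

13/3


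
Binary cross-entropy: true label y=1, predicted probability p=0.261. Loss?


BCE = -[y·ln(p) + (1-y)·ln(1-p)]
= -1·ln(0.261) - 0
= -ln(0.261) = 1.3432

1.3432


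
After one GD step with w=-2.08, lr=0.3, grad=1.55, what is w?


w_new = w - α·∇
= -2.08 - 0.3·1.55
= -2.08 - 0.465
= -2.545

-2.545


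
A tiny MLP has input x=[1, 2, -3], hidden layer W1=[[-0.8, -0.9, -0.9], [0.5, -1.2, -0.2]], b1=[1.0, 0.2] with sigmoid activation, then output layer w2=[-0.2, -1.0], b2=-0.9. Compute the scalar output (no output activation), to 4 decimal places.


z1[0] = (-0.8)·(1) + (-0.9)·(2) + (-0.9)·(-3) + 1.0 = 1.1
z1[1] = (0.5)·(1) + (-1.2)·(2) + (-0.2)·(-3) + 0.2 = -1.1
h = sigmoid(z1) = [0.7503, 0.2497]
output = (-0.2)·(0.7503) + (-1.0)·(0.2497) - 0.9 = -1.2998

-1.2998


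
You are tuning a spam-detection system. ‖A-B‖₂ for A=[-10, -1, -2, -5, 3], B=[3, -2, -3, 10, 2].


d = √((-10-3)² + (-1+ 2)² + (-2+ 3)² + (-5-10)² + (3-2)²)
  = √(169 + 1 + 1 + 225 + 1)
  = √397 = 19.9249

19.9249


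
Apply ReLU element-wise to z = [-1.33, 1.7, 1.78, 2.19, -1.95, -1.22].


ReLU(-1.33) = max(0, -1.33) = 0.0
ReLU(1.7) = max(0, 1.7) = 1.7
ReLU(1.78) = max(0, 1.78) = 1.78
ReLU(2.19) = max(0, 2.19) = 2.19
ReLU(-1.95) = max(0, -1.95) = 0.0
ReLU(-1.22) = max(0, -1.22) = 0.0
result = [0.0, 1.7, 1.78, 2.19, 0.0, 0.0]

[0.0, 1.7, 1.78, 2.19, 0.0, 0.0]


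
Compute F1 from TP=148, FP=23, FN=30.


Precision = 148/171 = 0.8655
Recall = 148/178 = 0.8315
F1 = 2·P·R/(P+R) = 2·TP/(2·TP+FP+FN) = 296/(296+23+30) = 296/349 = 0.8481

0.8481


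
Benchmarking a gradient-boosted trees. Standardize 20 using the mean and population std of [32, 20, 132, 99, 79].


μ = 72.4, σ = 41.6682
z = (20 - 72.4)/41.6682 = -1.2576

-1.2576


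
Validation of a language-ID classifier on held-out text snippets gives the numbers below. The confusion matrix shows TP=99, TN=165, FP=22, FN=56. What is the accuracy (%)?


Accuracy = (TP+TN)/(TP+TN+FP+FN)
= (99+165)/(342)
= 264/342 = 77.19%

77.19%


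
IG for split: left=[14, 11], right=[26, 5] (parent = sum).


Parent = [40, 16], H_parent = 0.8631
H_left = 0.9896 (n=25), H_right = 0.6374 (n=31)
H_children = (25/56)·0.9896 + (31/56)·0.6374 = 0.7946
IG = 0.8631 - 0.7946 = 0.0685

0.0685


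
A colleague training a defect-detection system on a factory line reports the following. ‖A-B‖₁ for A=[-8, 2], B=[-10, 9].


d = |-8+ 10| + |2-9|
  = 2 + 7
  = 9

9


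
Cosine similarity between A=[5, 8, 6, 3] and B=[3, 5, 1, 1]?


A·B = 5·3 + 8·5 + 6·1 + 3·1 = 64
‖A‖ = √134 = 11.5758, ‖B‖ = √36 = 6
cos = 64/(√134·√36) = 64/√4824 = 0.9215

0.9215


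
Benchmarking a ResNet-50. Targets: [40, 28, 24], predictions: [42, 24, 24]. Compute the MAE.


Absolute errors: |40-42|=2, |28-24|=4, |24-24|=0
Sum = 6
MAE = 6/3 = 2

2


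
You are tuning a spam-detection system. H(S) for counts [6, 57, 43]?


Probabilities: [6/106, 57/106, 43/106] ≈ [0.0566, 0.5377, 0.4057]
H = -((6/106)·log₂(6/106) + (57/106)·log₂(57/106) + (43/106)·log₂(43/106))
  = 1.2438 bits

1.2438 bits


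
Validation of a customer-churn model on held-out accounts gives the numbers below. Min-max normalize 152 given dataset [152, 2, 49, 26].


min=2, max=152
(152-2)/(152-2) = 150/150 = 1.0

1.0


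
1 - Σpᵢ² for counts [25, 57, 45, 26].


Probabilities: [25/153, 57/153, 45/153, 26/153] ≈ [0.1634, 0.3725, 0.2941, 0.1699]
Σpᵢ² = (625 + 3249 + 2025 + 676)/153² = 6575/23409
Gini = 1 - Σpᵢ² = 1 - 6575/23409 = 0.7191

0.7191


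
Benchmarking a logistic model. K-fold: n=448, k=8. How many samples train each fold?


Fold size = 448/8 = 56
Training per fold = 448 - 56 = 392

392


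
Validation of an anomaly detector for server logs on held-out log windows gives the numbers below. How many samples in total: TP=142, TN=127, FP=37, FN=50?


Total = TP + TN + FP + FN
= 142 + 127 + 37 + 50
= 356
(Predicted positive: 179, predicted negative: 177)

356


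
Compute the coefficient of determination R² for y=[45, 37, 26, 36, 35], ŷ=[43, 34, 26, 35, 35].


ȳ = 35.8
SS_res = Σ(y-ŷ)² = 14
SS_tot = Σ(y-ȳ)² = 182.8
R² = 1 - SS_res/SS_tot = 1 - 0.0766 = 0.9234

0.9234


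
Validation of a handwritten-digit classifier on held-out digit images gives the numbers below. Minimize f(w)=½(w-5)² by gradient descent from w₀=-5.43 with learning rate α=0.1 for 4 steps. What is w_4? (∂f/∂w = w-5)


step 1: grad = -5.43-5 = -10.43; w = -5.43 - 0.1·(-10.43) = -4.387
step 2: grad = -4.387-5 = -9.387; w = -4.387 - 0.1·(-9.387) = -3.4483
step 3: grad = -3.4483-5 = -8.4483; w = -3.4483 - 0.1·(-8.4483) = -2.60347
step 4: grad = -2.60347-5 = -7.60347; w = -2.60347 - 0.1·(-7.60347) = -1.843123

-1.843123


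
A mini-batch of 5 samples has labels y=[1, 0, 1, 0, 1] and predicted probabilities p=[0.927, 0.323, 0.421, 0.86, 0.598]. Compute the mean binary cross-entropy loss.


L[0] = -ln(0.927) = 0.0758
L[1] = -ln(1-0.323) = -ln(0.677) = 0.3901
L[2] = -ln(0.421) = 0.8651
L[3] = -ln(1-0.86) = -ln(0.14) = 1.9661
L[4] = -ln(0.598) = 0.5142
mean = (0.0758 + 0.3901 + 0.8651 + 1.9661 + 0.5142)/5 = 0.7623

0.7623


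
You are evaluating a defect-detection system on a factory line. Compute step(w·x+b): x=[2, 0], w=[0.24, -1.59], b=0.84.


z = (2)·(0.24) + (0)·(-1.59) + 0.84
  = 1.32
step(z) = 1 (z≥0)

1


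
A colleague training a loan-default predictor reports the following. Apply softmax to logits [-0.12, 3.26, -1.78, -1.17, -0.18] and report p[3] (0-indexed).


Exponentials: e^-0.12=0.8869, e^3.26=26.0495, e^-1.78=0.1686, e^-1.17=0.3104, e^-0.18=0.8353
Sum = 28.2507
Softmax = [0.0314, 0.9221, 0.006, 0.011, 0.0296]
p[3] = 0.3104/28.2507 = 0.011

0.011


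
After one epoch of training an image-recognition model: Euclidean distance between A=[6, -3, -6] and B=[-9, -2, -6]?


d = √((6+ 9)² + (-3+ 2)² + (-6+ 6)²)
  = √(225 + 1 + 0)
  = √226 = 15.0333

15.0333


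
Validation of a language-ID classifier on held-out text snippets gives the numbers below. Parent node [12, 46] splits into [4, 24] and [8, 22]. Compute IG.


Parent = [12, 46], H_parent = 0.7355
H_left = 0.5917 (n=28), H_right = 0.8366 (n=30)
H_children = (28/58)·0.5917 + (30/58)·0.8366 = 0.7184
IG = 0.7355 - 0.7184 = 0.0171

0.0171


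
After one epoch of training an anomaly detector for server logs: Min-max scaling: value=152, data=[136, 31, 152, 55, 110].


min=31, max=152
(152-31)/(152-31) = 121/121 = 1.0

1.0


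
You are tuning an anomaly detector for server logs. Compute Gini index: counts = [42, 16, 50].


Probabilities: [42/108, 16/108, 50/108] ≈ [0.3889, 0.1481, 0.463]
Σpᵢ² = (1764 + 256 + 2500)/108² = 4520/11664
Gini = 1 - Σpᵢ² = 1 - 4520/11664 = 0.6125

0.6125


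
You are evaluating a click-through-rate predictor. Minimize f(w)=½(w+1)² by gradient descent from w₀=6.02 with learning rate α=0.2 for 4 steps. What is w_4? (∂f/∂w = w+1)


step 1: grad = 6.02+1 = 7.02; w = 6.02 - 0.2·(7.02) = 4.616
step 2: grad = 4.616+1 = 5.616; w = 4.616 - 0.2·(5.616) = 3.4928
step 3: grad = 3.4928+1 = 4.4928; w = 3.4928 - 0.2·(4.4928) = 2.59424
step 4: grad = 2.59424+1 = 3.59424; w = 2.59424 - 0.2·(3.59424) = 1.875392

1.875392


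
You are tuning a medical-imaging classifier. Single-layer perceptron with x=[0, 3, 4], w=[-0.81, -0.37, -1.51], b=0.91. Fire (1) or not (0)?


z = (0)·(-0.81) + (3)·(-0.37) + (4)·(-1.51) + 0.91
  = -6.24
step(z) = 0 (z<0)

0


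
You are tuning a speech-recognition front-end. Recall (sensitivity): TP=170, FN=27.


Recall = TP/(TP+FN)
= 170/(170+27)
= 170/197 = 86.29%

86.29%


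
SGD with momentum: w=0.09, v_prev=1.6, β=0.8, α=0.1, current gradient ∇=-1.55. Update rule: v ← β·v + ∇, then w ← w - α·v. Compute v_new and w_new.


v_new = 0.8·1.6 - 1.55 = 1.28 - 1.55 = -0.27
w_new = 0.09 - 0.1·-0.27 = 0.09 + 0.027 = 0.117

v_new=-0.27, w_new=0.117


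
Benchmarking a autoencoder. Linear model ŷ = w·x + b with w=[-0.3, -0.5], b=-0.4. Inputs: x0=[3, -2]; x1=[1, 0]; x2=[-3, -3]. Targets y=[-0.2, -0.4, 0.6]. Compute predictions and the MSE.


ŷ0 = (-0.3)·(3) + (-0.5)·(-2) - 0.4 = -0.3
ŷ1 = (-0.3)·(1) + (-0.5)·(0) - 0.4 = -0.7
ŷ2 = (-0.3)·(-3) + (-0.5)·(-3) - 0.4 = 2.0
errors² = [0.01, 0.09, 1.96]
MSE = 2.0600/3 = 0.6867

0.6867


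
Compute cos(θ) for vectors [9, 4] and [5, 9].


A·B = 9·5 + 4·9 = 81
‖A‖ = √97 = 9.8489, ‖B‖ = √106 = 10.2956
cos = 81/(√97·√106) = 81/√10282 = 0.7988

0.7988


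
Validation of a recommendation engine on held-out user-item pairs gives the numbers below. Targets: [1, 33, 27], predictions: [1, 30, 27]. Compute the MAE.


Absolute errors: |1-1|=0, |33-30|=3, |27-27|=0
Sum = 3
MAE = 3/3 = 1

1


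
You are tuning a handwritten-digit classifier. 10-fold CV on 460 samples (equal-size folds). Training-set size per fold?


Fold size = 460/10 = 46
Training per fold = 460 - 46 = 414

414


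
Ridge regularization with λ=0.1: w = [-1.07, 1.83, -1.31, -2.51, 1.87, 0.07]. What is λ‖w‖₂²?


‖w‖₂² = (-1.07)² + (1.83)² + (-1.31)² + (-2.51)² + (1.87)² + (0.07)²
     = 1.1449 + 3.3489 + 1.7161 + 6.3001 + 3.4969 + 0.0049
     = 16.0118
λ·‖w‖₂² = 0.1·16.0118 = 1.60118

1.60118


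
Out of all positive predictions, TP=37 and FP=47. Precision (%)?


Precision = TP/(TP+FP)
= 37/(37+47)
= 37/84 = 44.05%

44.05%


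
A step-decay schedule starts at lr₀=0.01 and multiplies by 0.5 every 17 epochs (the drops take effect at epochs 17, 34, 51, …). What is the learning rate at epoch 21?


n_drops = ⌊21/17⌋ = 1
lr = 0.01·0.5^1 = 0.01·0.5 = 0.005

0.005


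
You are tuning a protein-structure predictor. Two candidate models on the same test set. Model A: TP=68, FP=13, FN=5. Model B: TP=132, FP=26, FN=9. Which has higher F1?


Model A: P=68/81=0.8395, R=68/73=0.9315, F1=2PR/(P+R)=2TP/(2TP+FP+FN)=136/154=0.8831
Model B: P=132/158=0.8354, R=132/141=0.9362, F1=2PR/(P+R)=2TP/(2TP+FP+FN)=264/299=0.8829
0.8831 > 0.8829 → Model A

Model A


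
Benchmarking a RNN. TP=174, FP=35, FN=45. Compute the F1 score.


Precision = 174/209 = 0.8325
Recall = 174/219 = 0.7945
F1 = 2·P·R/(P+R) = 2·TP/(2·TP+FP+FN) = 348/(348+35+45) = 348/428 = 0.8131

0.8131


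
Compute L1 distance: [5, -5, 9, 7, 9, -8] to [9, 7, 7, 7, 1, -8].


d = |5-9| + |-5-7| + |9-7| + |7-7| + |9-1| + |-8+ 8|
  = 4 + 12 + 2 + 0 + 8 + 0
  = 26

26


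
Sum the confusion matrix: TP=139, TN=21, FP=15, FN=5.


Total = TP + TN + FP + FN
= 139 + 21 + 15 + 5
= 180
(Predicted positive: 154, predicted negative: 26)

180


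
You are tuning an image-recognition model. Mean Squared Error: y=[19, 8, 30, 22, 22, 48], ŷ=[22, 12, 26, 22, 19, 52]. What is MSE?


Squared errors: (19-22)²=9, (8-12)²=16, (30-26)²=16, (22-22)²=0, (22-19)²=9, (48-52)²=16
Sum = 66
MSE = 66/6 = 11

11


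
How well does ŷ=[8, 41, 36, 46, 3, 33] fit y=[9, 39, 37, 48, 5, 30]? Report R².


ȳ = 28
SS_res = Σ(y-ŷ)² = 23
SS_tot = Σ(y-ȳ)² = 1496
R² = 1 - SS_res/SS_tot = 1 - 0.0154 = 0.9846

0.9846


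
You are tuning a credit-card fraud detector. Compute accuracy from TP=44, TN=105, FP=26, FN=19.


Accuracy = (TP+TN)/(TP+TN+FP+FN)
= (44+105)/(194)
= 149/194 = 76.8%

76.8%


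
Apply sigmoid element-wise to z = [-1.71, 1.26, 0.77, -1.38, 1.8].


σ(-1.71) = 1/(1+e^1.71) = 0.1532
σ(1.26) = 1/(1+e^-1.26) = 0.779
σ(0.77) = 1/(1+e^-0.77) = 0.6835
σ(-1.38) = 1/(1+e^1.38) = 0.201
σ(1.8) = 1/(1+e^-1.8) = 0.8581
result = [0.1532, 0.779, 0.6835, 0.201, 0.8581]

[0.1532, 0.779, 0.6835, 0.201, 0.8581]


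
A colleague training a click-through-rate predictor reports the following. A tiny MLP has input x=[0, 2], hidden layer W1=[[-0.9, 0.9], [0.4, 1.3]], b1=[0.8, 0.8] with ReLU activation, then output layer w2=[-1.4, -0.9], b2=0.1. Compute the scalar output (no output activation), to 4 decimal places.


z1[0] = (-0.9)·(0) + (0.9)·(2) + 0.8 = 2.6
z1[1] = (0.4)·(0) + (1.3)·(2) + 0.8 = 3.4
h = ReLU(z1) = [2.6, 3.4]
output = (-1.4)·(2.6) + (-0.9)·(3.4) + 0.1 = -6.6

-6.6


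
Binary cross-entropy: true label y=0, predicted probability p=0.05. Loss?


BCE = -[y·ln(p) + (1-y)·ln(1-p)]
= -0 - 1·ln(1-0.05)
= -ln(0.95) = 0.0513

0.0513


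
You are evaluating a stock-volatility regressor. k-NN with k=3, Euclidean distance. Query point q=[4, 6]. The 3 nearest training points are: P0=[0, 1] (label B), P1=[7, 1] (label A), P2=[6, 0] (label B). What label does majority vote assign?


d(q,P0) = 6.4031  (label B)
d(q,P1) = 5.831  (label A)
d(q,P2) = 6.3246  (label B)
Votes: A=1, B=2
Majority → B

B


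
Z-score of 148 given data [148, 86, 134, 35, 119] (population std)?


μ = 104.4, σ = 40.3614
z = (148 - 104.4)/40.3614 = 1.0802

1.0802


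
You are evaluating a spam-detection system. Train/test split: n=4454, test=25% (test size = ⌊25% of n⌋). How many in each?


Test = ⌊4454·25/100⌋ = 1113
Train = 4454 - 1113 = 3341

Train: 3341, Test: 1113


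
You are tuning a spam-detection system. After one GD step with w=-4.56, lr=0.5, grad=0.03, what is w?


w_new = w - α·∇
= -4.56 - 0.5·0.03
= -4.56 - 0.015
= -4.575

-4.575


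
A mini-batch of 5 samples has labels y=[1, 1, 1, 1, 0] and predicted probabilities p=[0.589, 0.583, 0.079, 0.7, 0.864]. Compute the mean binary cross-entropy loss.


L[0] = -ln(0.589) = 0.5293
L[1] = -ln(0.583) = 0.5396
L[2] = -ln(0.079) = 2.5383
L[3] = -ln(0.7) = 0.3567
L[4] = -ln(1-0.864) = -ln(0.136) = 1.9951
mean = (0.5293 + 0.5396 + 2.5383 + 0.3567 + 1.9951)/5 = 1.1918

1.1918


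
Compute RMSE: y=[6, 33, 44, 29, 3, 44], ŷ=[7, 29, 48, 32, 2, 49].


MSE = 68/6 = 11.3333
RMSE = √(68/6) = 3.3665

3.3665


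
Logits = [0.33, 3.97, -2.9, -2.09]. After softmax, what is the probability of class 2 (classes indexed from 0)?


Exponentials: e^0.33=1.391, e^3.97=52.9845, e^-2.9=0.055, e^-2.09=0.1237
Sum = 54.5542
Softmax = [0.0255, 0.9712, 0.001, 0.0023]
p[2] = 0.055/54.5542 = 0.001

0.001


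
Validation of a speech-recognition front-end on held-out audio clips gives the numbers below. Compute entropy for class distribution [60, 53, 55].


Probabilities: [60/168, 53/168, 55/168] ≈ [0.3571, 0.3155, 0.3274]
H = -((60/168)·log₂(60/168) + (53/168)·log₂(53/168) + (55/168)·log₂(55/168))
  = 1.583 bits

1.583 bits


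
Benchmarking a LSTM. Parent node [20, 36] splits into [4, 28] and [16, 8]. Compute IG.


Parent = [20, 36], H_parent = 0.9403
H_left = 0.5436 (n=32), H_right = 0.9183 (n=24)
H_children = (32/56)·0.5436 + (24/56)·0.9183 = 0.7042
IG = 0.9403 - 0.7042 = 0.2361

0.2361


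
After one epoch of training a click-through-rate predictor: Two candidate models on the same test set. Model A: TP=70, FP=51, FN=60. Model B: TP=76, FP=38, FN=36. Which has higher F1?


Model A: P=70/121=0.5785, R=70/130=0.5385, F1=2PR/(P+R)=2TP/(2TP+FP+FN)=140/251=0.5578
Model B: P=76/114=0.6667, R=76/112=0.6786, F1=2PR/(P+R)=2TP/(2TP+FP+FN)=152/226=0.6726
0.5578 < 0.6726 → Model B

Model B


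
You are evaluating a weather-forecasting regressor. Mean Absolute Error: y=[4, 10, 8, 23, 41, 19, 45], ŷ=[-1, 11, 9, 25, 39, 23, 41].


Absolute errors: |4+ 1|=5, |10-11|=1, |8-9|=1, |23-25|=2, |41-39|=2, |19-23|=4, |45-41|=4
Sum = 19
MAE = 19/7 = 19/7

19/7


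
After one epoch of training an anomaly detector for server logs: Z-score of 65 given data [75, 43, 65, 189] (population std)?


μ = 93, σ = 56.6216
z = (65 - 93)/56.6216 = -0.4945

-0.4945


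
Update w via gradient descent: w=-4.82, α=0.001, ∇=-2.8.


w_new = w - α·∇
= -4.82 - 0.001·-2.8
= -4.82 + 0.0028
= -4.8172

-4.8172


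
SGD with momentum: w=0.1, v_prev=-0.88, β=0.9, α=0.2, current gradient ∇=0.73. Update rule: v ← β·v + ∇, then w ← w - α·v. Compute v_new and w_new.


v_new = 0.9·-0.88 + 0.73 = -0.792 + 0.73 = -0.062
w_new = 0.1 - 0.2·-0.062 = 0.1 + 0.0124 = 0.1124

v_new=-0.062, w_new=0.1124


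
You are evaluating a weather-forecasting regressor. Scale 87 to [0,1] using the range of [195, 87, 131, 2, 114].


min=2, max=195
(87-2)/(195-2) = 85/193 = 0.4404

0.4404


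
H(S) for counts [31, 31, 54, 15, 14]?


Probabilities: [31/145, 31/145, 54/145, 15/145, 14/145] ≈ [0.2138, 0.2138, 0.3724, 0.1034, 0.0966]
H = -((31/145)·log₂(31/145) + (31/145)·log₂(31/145) + (54/145)·log₂(54/145) + (15/145)·log₂(15/145) + (14/145)·log₂(14/145))
  = 2.1466 bits

2.1466 bits


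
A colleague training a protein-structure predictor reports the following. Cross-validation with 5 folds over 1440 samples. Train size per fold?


Fold size = 1440/5 = 288
Training per fold = 1440 - 288 = 1152

1152


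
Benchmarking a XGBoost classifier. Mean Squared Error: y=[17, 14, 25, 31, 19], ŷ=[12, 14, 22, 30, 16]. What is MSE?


Squared errors: (17-12)²=25, (14-14)²=0, (25-22)²=9, (31-30)²=1, (19-16)²=9
Sum = 44
MSE = 44/5 = 44/5

44/5


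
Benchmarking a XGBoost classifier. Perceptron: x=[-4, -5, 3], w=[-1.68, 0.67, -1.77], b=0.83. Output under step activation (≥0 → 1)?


z = (-4)·(-1.68) + (-5)·(0.67) + (3)·(-1.77) + 0.83
  = -1.11
step(z) = 0 (z<0)

0


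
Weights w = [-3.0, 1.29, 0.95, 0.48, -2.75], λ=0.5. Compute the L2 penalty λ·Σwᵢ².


‖w‖₂² = (-3.0)² + (1.29)² + (0.95)² + (0.48)² + (-2.75)²
     = 9 + 1.6641 + 0.9025 + 0.2304 + 7.5625
     = 19.3595
λ·‖w‖₂² = 0.5·19.3595 = 9.67975

9.67975


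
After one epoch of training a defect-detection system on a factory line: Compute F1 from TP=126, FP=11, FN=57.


Precision = 126/137 = 0.9197
Recall = 126/183 = 0.6885
F1 = 2·P·R/(P+R) = 2·TP/(2·TP+FP+FN) = 252/(252+11+57) = 252/320 = 0.7875

0.7875


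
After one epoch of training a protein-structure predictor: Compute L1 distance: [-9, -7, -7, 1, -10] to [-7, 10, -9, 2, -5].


d = |-9+ 7| + |-7-10| + |-7+ 9| + |1-2| + |-10+ 5|
  = 2 + 17 + 2 + 1 + 5
  = 27

27


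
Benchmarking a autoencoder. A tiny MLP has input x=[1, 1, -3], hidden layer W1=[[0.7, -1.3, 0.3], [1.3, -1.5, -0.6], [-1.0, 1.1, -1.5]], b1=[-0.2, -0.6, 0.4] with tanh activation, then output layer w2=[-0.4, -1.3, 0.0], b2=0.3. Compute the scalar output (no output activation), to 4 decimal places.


z1[0] = (0.7)·(1) + (-1.3)·(1) + (0.3)·(-3) - 0.2 = -1.7
z1[1] = (1.3)·(1) + (-1.5)·(1) + (-0.6)·(-3) - 0.6 = 1.0
z1[2] = (-1.0)·(1) + (1.1)·(1) + (-1.5)·(-3) + 0.4 = 5.0
h = tanh(z1) = [-0.9354, 0.7616, 0.9999]
output = (-0.4)·(-0.9354) + (-1.3)·(0.7616) + (0.0)·(0.9999) + 0.3 = -0.3159

-0.3159


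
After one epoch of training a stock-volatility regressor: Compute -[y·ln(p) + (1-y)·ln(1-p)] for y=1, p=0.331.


BCE = -[y·ln(p) + (1-y)·ln(1-p)]
= -1·ln(0.331) - 0
= -ln(0.331) = 1.1056

1.1056


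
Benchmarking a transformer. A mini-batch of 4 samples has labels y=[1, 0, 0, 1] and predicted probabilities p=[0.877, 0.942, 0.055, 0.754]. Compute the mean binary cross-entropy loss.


L[0] = -ln(0.877) = 0.1312
L[1] = -ln(1-0.942) = -ln(0.058) = 2.8473
L[2] = -ln(1-0.055) = -ln(0.945) = 0.0566
L[3] = -ln(0.754) = 0.2824
mean = (0.1312 + 2.8473 + 0.0566 + 0.2824)/4 = 0.8294

0.8294


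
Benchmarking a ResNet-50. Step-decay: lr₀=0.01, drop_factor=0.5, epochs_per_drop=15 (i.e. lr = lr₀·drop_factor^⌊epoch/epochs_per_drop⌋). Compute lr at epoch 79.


n_drops = ⌊79/15⌋ = 5
lr = 0.01·0.5^5 = 0.01·0.03125 = 0.0003125

0.0003125


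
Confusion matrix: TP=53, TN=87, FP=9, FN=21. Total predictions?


Total = TP + TN + FP + FN
= 53 + 87 + 9 + 21
= 170
(Predicted positive: 62, predicted negative: 108)

170


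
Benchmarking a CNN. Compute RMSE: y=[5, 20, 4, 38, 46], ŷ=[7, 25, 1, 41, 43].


MSE = 56/5 = 11.2
RMSE = √(56/5) = 3.3466

3.3466


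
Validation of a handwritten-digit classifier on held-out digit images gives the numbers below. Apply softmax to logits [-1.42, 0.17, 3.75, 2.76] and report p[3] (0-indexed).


Exponentials: e^-1.42=0.2417, e^0.17=1.1853, e^3.75=42.5211, e^2.76=15.7998
Sum = 59.7479
Softmax = [0.004, 0.0198, 0.7117, 0.2644]
p[3] = 15.7998/59.7479 = 0.2644

0.2644


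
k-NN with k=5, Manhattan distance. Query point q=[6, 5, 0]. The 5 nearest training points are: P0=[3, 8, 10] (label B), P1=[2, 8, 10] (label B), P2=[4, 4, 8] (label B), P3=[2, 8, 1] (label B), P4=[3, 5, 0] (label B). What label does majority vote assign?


d(q,P0) = 16  (label B)
d(q,P1) = 17  (label B)
d(q,P2) = 11  (label B)
d(q,P3) = 8  (label B)
d(q,P4) = 3  (label B)
Votes: A=0, B=5
Majority → B

B


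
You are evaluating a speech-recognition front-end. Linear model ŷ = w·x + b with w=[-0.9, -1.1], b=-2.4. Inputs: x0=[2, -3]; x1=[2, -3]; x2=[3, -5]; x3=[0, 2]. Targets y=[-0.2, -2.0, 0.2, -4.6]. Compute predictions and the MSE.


ŷ0 = (-0.9)·(2) + (-1.1)·(-3) - 2.4 = -0.9
ŷ1 = (-0.9)·(2) + (-1.1)·(-3) - 2.4 = -0.9
ŷ2 = (-0.9)·(3) + (-1.1)·(-5) - 2.4 = 0.4
ŷ3 = (-0.9)·(0) + (-1.1)·(2) - 2.4 = -4.6
errors² = [0.49, 1.21, 0.04, 0.0]
MSE = 1.7400/4 = 0.435

0.435


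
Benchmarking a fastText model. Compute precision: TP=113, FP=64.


Precision = TP/(TP+FP)
= 113/(113+64)
= 113/177 = 63.84%

63.84%


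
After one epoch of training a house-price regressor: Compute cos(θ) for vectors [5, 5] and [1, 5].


A·B = 5·1 + 5·5 = 30
‖A‖ = √50 = 7.0711, ‖B‖ = √26 = 5.099
cos = 30/(√50·√26) = 30/√1300 = 0.8321

0.8321


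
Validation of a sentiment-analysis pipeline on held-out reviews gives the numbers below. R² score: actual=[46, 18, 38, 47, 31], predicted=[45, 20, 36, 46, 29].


ȳ = 36
SS_res = Σ(y-ŷ)² = 14
SS_tot = Σ(y-ȳ)² = 574
R² = 1 - SS_res/SS_tot = 1 - 0.0244 = 0.9756

0.9756


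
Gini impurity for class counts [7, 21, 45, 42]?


Probabilities: [7/115, 21/115, 45/115, 42/115] ≈ [0.0609, 0.1826, 0.3913, 0.3652]
Σpᵢ² = (49 + 441 + 2025 + 1764)/115² = 4279/13225
Gini = 1 - Σpᵢ² = 1 - 4279/13225 = 0.6764

0.6764


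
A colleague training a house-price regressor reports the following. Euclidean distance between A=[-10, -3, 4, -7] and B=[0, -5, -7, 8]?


d = √((-10-0)² + (-3+ 5)² + (4+ 7)² + (-7-8)²)
  = √(100 + 4 + 121 + 225)
  = √450 = 21.2132

21.2132


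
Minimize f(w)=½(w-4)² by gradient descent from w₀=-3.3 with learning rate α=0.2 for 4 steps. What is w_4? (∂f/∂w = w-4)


step 1: grad = -3.3-4 = -7.3; w = -3.3 - 0.2·(-7.3) = -1.84
step 2: grad = -1.84-4 = -5.84; w = -1.84 - 0.2·(-5.84) = -0.672
step 3: grad = -0.672-4 = -4.672; w = -0.672 - 0.2·(-4.672) = 0.2624
step 4: grad = 0.2624-4 = -3.7376; w = 0.2624 - 0.2·(-3.7376) = 1.00992

1.00992


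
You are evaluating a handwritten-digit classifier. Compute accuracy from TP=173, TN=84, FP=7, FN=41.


Accuracy = (TP+TN)/(TP+TN+FP+FN)
= (173+84)/(305)
= 257/305 = 84.26%

84.26%


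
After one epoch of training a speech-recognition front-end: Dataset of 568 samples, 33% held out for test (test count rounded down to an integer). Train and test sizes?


Test = ⌊568·33/100⌋ = 187
Train = 568 - 187 = 381

Train: 381, Test: 187


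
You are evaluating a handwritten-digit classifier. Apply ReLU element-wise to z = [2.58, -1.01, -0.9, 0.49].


ReLU(2.58) = max(0, 2.58) = 2.58
ReLU(-1.01) = max(0, -1.01) = 0.0
ReLU(-0.9) = max(0, -0.9) = 0.0
ReLU(0.49) = max(0, 0.49) = 0.49
result = [2.58, 0.0, 0.0, 0.49]

[2.58, 0.0, 0.0, 0.49]


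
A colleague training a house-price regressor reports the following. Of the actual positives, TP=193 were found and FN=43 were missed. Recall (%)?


Recall = TP/(TP+FN)
= 193/(193+43)
= 193/236 = 81.78%

81.78%


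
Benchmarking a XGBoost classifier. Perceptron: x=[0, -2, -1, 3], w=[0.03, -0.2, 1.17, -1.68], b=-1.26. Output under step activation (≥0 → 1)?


z = (0)·(0.03) + (-2)·(-0.2) + (-1)·(1.17) + (3)·(-1.68) - 1.26
  = -7.07
step(z) = 0 (z<0)

0


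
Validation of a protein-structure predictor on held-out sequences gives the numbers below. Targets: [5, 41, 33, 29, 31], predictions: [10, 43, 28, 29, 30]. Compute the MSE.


Squared errors: (5-10)²=25, (41-43)²=4, (33-28)²=25, (29-29)²=0, (31-30)²=1
Sum = 55
MSE = 55/5 = 11

11


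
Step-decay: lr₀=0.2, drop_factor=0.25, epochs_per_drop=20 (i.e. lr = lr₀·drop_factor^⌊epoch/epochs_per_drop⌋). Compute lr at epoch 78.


n_drops = ⌊78/20⌋ = 3
lr = 0.2·0.25^3 = 0.2·0.015625 = 0.003125

0.003125


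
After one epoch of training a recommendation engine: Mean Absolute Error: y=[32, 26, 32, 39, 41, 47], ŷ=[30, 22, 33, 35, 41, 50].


Absolute errors: |32-30|=2, |26-22|=4, |32-33|=1, |39-35|=4, |41-41|=0, |47-50|=3
Sum = 14
MAE = 14/6 = 7/3

7/3


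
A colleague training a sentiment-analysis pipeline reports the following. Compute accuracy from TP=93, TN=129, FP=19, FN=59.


Accuracy = (TP+TN)/(TP+TN+FP+FN)
= (93+129)/(300)
= 222/300 = 74.0%

74.0%


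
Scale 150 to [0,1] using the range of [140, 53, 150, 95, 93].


min=53, max=150
(150-53)/(150-53) = 97/97 = 1.0

1.0


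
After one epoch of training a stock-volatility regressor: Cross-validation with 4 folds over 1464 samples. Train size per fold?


Fold size = 1464/4 = 366
Training per fold = 1464 - 366 = 1098

1098


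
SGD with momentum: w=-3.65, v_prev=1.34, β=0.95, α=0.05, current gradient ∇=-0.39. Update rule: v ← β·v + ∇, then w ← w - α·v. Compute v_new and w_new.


v_new = 0.95·1.34 - 0.39 = 1.273 - 0.39 = 0.883
w_new = -3.65 - 0.05·0.883 = -3.65 - 0.04415 = -3.69415

v_new=0.883, w_new=-3.69415


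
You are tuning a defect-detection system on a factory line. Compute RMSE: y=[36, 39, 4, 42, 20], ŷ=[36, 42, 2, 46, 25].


MSE = 54/5 = 10.8
RMSE = √(54/5) = 3.2863

3.2863
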